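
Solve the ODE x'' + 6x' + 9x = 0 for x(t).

Characteristic equation r² + 6r + 9 = 0 has discriminant (6)² - 4·(9) = 0, so r = -3 is a repeated root.
Hence x_h = (C1 + C2*t)*exp(-3*t).

x = C1*exp(-3*t) + C2*t*exp(-3*t)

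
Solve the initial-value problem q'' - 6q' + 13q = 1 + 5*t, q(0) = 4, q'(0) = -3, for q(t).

Characteristic equation r² - 6r + 13 = 0 has discriminant (-6)² - 4·(13) = -16 < 0, so r = 3 ± 2i.
Hence q_h = C1*cos(2*t)*exp(3*t) + C2*exp(3*t)*sin(2*t).
For the particular solution try q_p = A0 + A1*t. Substituting and matching coefficients of each power of t gives A0 = 43/169, A1 = 5/13, so q_p = 43/169 + 5*t/13.
General solution: q = 43/169 + 5*t/13 + C1*cos(2*t)*exp(3*t) + C2*exp(3*t)*sin(2*t).
Apply the initial conditions: q(0) = 43/169 + C1 = 4 and q'(0) = 5/13 + 2*C2 + 3*C1 = -3. Solving gives C1 = 633/169, C2 = -2471/338.

q = 43/169 + 5*t/13 - 2471*exp(3*t)*sin(2*t)/338 + 633*cos(2*t)*exp(3*t)/169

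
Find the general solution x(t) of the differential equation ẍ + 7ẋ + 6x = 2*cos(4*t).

x = -5*cos(4*t)/221 + 14*sin(4*t)/221 + C1*exp(-t) + C2*exp(-6*t)

Characteristic equation r² + 7r + 6 = 0 factors as (r + 1)(r + 6) = 0, so r = -1, -6.
Hence x_h = C1*exp(-t) + C2*exp(-6*t).
Try x_p = A*cos(4*t) + B*sin(4*t). Substituting and equating the coefficients of cos(4t) and sin(4t) gives A = -5/221, B = 14/221, so x_p = -5*cos(4*t)/221 + 14*sin(4*t)/221.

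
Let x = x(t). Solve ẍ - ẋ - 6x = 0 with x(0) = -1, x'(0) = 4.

Characteristic equation r² - r - 6 = 0 factors as (r - 3)(r + 2) = 0, so r = 3, -2.
Hence x_h = C1*exp(3*t) + C2*exp(-2*t).
Apply the initial conditions: x(0) = C1 + C2 = -1 and x'(0) = -2*C2 + 3*C1 = 4. Solving gives C1 = 2/5, C2 = -7/5.

x = -7*exp(-2*t)/5 + 2*exp(3*t)/5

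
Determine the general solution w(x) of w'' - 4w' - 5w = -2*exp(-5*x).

Characteristic equation r² - 4r - 5 = 0 factors as (r - 5)(r + 1) = 0, so r = 5, -1.
Hence w_h = C1*exp(5*x) + C2*exp(-x).
Try w_p = A*exp(-5*x). Substituting into the equation and dividing by exp(-5*x) gives A = -1/20, so w_p = -exp(-5*x)/20.

w = -exp(-5*x)/20 + C1*exp(5*x) + C2*exp(-x)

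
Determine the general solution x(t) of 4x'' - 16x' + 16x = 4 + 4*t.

x = 1/2 + t/4 + C1*exp(2*t) + C2*t*exp(2*t)

Divide through by 4: x'' - 4x' + 4x = 1 + t.
Characteristic equation r² - 4r + 4 = 0 has discriminant (-4)² - 4·(4) = 0, so r = 2 is a repeated root.
Hence x_h = (C1 + C2*t)*exp(2*t).
For the particular solution try x_p = A0 + A1*t. Substituting and matching coefficients of each power of t gives A0 = 1/2, A1 = 1/4, so x_p = 1/2 + t/4.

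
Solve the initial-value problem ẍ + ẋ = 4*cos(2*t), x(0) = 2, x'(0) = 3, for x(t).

x = 5 - 11*exp(-t)/5 - 4*cos(2*t)/5 + 2*sin(2*t)/5

Characteristic equation r² + r = 0 factors as (r + 1)r = 0, so r = -1, 0.
Hence x_h = C1*exp(-t) + C2.
Try x_p = A*cos(2*t) + B*sin(2*t). Substituting and equating the coefficients of cos(2t) and sin(2t) gives A = -4/5, B = 2/5, so x_p = -4*cos(2*t)/5 + 2*sin(2*t)/5.
General solution: x = C2 - 4*cos(2*t)/5 + 2*sin(2*t)/5 + C1*exp(-t).
Apply the initial conditions: x(0) = -4/5 + C1 + C2 = 2 and x'(0) = 4/5 - C1 = 3. Solving gives C1 = -11/5, C2 = 5.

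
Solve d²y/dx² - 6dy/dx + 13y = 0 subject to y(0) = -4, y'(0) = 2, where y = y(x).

Characteristic equation r² - 6r + 13 = 0 has discriminant (-6)² - 4·(13) = -16 < 0, so r = 3 ± 2i.
Hence y_h = C1*cos(2*x)*exp(3*x) + C2*exp(3*x)*sin(2*x).
Apply the initial conditions: y(0) = C1 = -4 and y'(0) = 2*C2 + 3*C1 = 2. Solving gives C1 = -4, C2 = 7.

y = -4*cos(2*x)*exp(3*x) + 7*exp(3*x)*sin(2*x)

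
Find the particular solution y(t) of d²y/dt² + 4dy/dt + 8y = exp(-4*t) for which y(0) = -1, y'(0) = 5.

y = exp(-4*t)/8 - 9*cos(2*t)*exp(-2*t)/8 + 13*exp(-2*t)*sin(2*t)/8

Characteristic equation r² + 4r + 8 = 0 has discriminant (4)² - 4·(8) = -16 < 0, so r = -2 ± 2i.
Hence y_h = C1*cos(2*t)*exp(-2*t) + C2*exp(-2*t)*sin(2*t).
Try y_p = A*exp(-4*t). Substituting into the equation and dividing by exp(-4*t) gives A = 1/8, so y_p = exp(-4*t)/8.
General solution: y = exp(-4*t)/8 + C1*cos(2*t)*exp(-2*t) + C2*exp(-2*t)*sin(2*t).
Apply the initial conditions: y(0) = 1/8 + C1 = -1 and y'(0) = -1/2 - 2*C1 + 2*C2 = 5. Solving gives C1 = -9/8, C2 = 13/8.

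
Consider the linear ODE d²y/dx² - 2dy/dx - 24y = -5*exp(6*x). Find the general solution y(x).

y = C1*exp(-4*x) + C2*exp(6*x) - x*exp(6*x)/2

Characteristic equation r² - 2r - 24 = 0 factors as (r + 4)(r - 6) = 0, so r = -4, 6.
Hence y_h = C1*exp(-4*x) + C2*exp(6*x).
Since exp(6*x) solves the homogeneous equation (r = 6 is a root of multiplicity 1), multiply the trial by x. Try y_p = A*x*exp(6*x). Substituting into the equation and dividing by exp(6*x) gives A = -1/2, so y_p = -x*exp(6*x)/2.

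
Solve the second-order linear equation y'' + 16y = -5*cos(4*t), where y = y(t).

y = C1*cos(4*t) + C2*sin(4*t) - 5*t*sin(4*t)/8

Characteristic equation r² + 16 = 0 has discriminant (0)² - 4·(16) = -64 < 0, so r = ± 4i.
Hence y_h = C1*cos(4*t) + C2*sin(4*t).
Since ±4i are characteristic roots, multiply the trial by t. Try y_p = t*(A*cos(4*t) + B*sin(4*t)). Substituting and equating the coefficients of cos(4t) and sin(4t) gives A = 0, B = -5/8, so y_p = -5*t*sin(4*t)/8.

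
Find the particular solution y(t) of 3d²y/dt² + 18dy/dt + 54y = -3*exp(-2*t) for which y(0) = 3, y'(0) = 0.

Divide through by 3: y'' + 6y' + 18y = -exp(-2*t).
Characteristic equation r² + 6r + 18 = 0 has discriminant (6)² - 4·(18) = -36 < 0, so r = -3 ± 3i.
Hence y_h = C1*cos(3*t)*exp(-3*t) + C2*exp(-3*t)*sin(3*t).
Try y_p = A*exp(-2*t). Substituting into the equation and dividing by exp(-2*t) gives A = -1/10, so y_p = -exp(-2*t)/10.
General solution: y = -exp(-2*t)/10 + C1*cos(3*t)*exp(-3*t) + C2*exp(-3*t)*sin(3*t).
Apply the initial conditions: y(0) = -1/10 + C1 = 3 and y'(0) = 1/5 - 3*C1 + 3*C2 = 0. Solving gives C1 = 31/10, C2 = 91/30.

y = -exp(-2*t)/10 + 31*cos(3*t)*exp(-3*t)/10 + 91*exp(-3*t)*sin(3*t)/30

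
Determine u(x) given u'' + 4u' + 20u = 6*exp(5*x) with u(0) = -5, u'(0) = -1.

u = 6*exp(5*x)/65 - 757*exp(-2*x)*sin(4*x)/260 - 331*cos(4*x)*exp(-2*x)/65

Characteristic equation r² + 4r + 20 = 0 has discriminant (4)² - 4·(20) = -64 < 0, so r = -2 ± 4i.
Hence u_h = C1*cos(4*x)*exp(-2*x) + C2*exp(-2*x)*sin(4*x).
Try u_p = A*exp(5*x). Substituting into the equation and dividing by exp(5*x) gives A = 6/65, so u_p = 6*exp(5*x)/65.
General solution: u = 6*exp(5*x)/65 + C1*cos(4*x)*exp(-2*x) + C2*exp(-2*x)*sin(4*x).
Apply the initial conditions: u(0) = 6/65 + C1 = -5 and u'(0) = 6/13 - 2*C1 + 4*C2 = -1. Solving gives C1 = -331/65, C2 = -757/260.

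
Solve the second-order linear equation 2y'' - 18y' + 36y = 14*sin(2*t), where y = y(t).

y = 49*sin(2*t)/260 + 63*cos(2*t)/260 + C1*exp(3*t) + C2*exp(6*t)

Divide through by 2: y'' - 9y' + 18y = 7*sin(2*t).
Characteristic equation r² - 9r + 18 = 0 factors as (r - 3)(r - 6) = 0, so r = 3, 6.
Hence y_h = C1*exp(3*t) + C2*exp(6*t).
Try y_p = A*cos(2*t) + B*sin(2*t). Substituting and equating the coefficients of cos(2t) and sin(2t) gives A = 63/260, B = 49/260, so y_p = 49*sin(2*t)/260 + 63*cos(2*t)/260.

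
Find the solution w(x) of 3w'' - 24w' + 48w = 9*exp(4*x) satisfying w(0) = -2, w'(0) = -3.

Divide through by 3: w'' - 8w' + 16w = 3*exp(4*x).
Characteristic equation r² - 8r + 16 = 0 has discriminant (-8)² - 4·(16) = 0, so r = 4 is a repeated root.
Hence w_h = (C1 + C2*x)*exp(4*x).
Since exp(4*x) solves the homogeneous equation (r = 4 is a root of multiplicity 2), multiply the trial by x^2. Try w_p = A*x^2*exp(4*x). Substituting into the equation and dividing by exp(4*x) gives A = 3/2, so w_p = 3*x^2*exp(4*x)/2.
General solution: w = C1*exp(4*x) + 3*x^2*exp(4*x)/2 + C2*x*exp(4*x).
Apply the initial conditions: w(0) = C1 = -2 and w'(0) = C2 + 4*C1 = -3. Solving gives C1 = -2, C2 = 5.

w = -2*exp(4*x) + 5*x*exp(4*x) + 3*x**2*exp(4*x)/2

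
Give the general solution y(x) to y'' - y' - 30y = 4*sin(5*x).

y = -22*sin(5*x)/305 + 2*cos(5*x)/305 + C1*exp(6*x) + C2*exp(-5*x)

Characteristic equation r² - r - 30 = 0 factors as (r - 6)(r + 5) = 0, so r = 6, -5.
Hence y_h = C1*exp(6*x) + C2*exp(-5*x).
Try y_p = A*cos(5*x) + B*sin(5*x). Substituting and equating the coefficients of cos(5x) and sin(5x) gives A = 2/305, B = -22/305, so y_p = -22*sin(5*x)/305 + 2*cos(5*x)/305.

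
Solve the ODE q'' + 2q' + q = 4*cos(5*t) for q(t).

q = -24*cos(5*t)/169 + 10*sin(5*t)/169 + C1*exp(-t) + C2*t*exp(-t)

Characteristic equation r² + 2r + 1 = 0 has discriminant (2)² - 4·(1) = 0, so r = -1 is a repeated root.
Hence q_h = (C1 + C2*t)*exp(-t).
Try q_p = A*cos(5*t) + B*sin(5*t). Substituting and equating the coefficients of cos(5t) and sin(5t) gives A = -24/169, B = 10/169, so q_p = -24*cos(5*t)/169 + 10*sin(5*t)/169.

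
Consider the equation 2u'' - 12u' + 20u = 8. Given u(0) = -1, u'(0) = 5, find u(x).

Divide through by 2: u'' - 6u' + 10u = 4.
Characteristic equation r² - 6r + 10 = 0 has discriminant (-6)² - 4·(10) = -4 < 0, so r = 3 ± i.
Hence u_h = C1*cos(x)*exp(3*x) + C2*exp(3*x)*sin(x).
For the particular solution try u_p = A0. Substituting and matching coefficients of each power of x gives A0 = 2/5, so u_p = 2/5.
General solution: u = 2/5 + C1*cos(x)*exp(3*x) + C2*exp(3*x)*sin(x).
Apply the initial conditions: u(0) = 2/5 + C1 = -1 and u'(0) = C2 + 3*C1 = 5. Solving gives C1 = -7/5, C2 = 46/5.

u = 2/5 - 7*cos(x)*exp(3*x)/5 + 46*exp(3*x)*sin(x)/5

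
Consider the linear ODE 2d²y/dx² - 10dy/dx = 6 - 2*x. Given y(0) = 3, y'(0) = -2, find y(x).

Divide through by 2: y'' - 5y' = 3 - x.
Characteristic equation r² - 5r = 0 factors as (r - 5)r = 0, so r = 5, 0.
Hence y_h = C1*exp(5*x) + C2.
Since 0 is a characteristic root (multiplicity 1), multiply the polynomial trial by x: try y_p = x*(A0 + A1*x). Substituting and matching coefficients of each power of x gives A0 = -14/25, A1 = 1/10, so y_p = -14*x/25 + x^2/10.
General solution: y = C2 - 14*x/25 + x^2/10 + C1*exp(5*x).
Apply the initial conditions: y(0) = C1 + C2 = 3 and y'(0) = -14/25 + 5*C1 = -2. Solving gives C1 = -36/125, C2 = 411/125.

y = 411/125 - 36*exp(5*x)/125 - 14*x/25 + x**2/10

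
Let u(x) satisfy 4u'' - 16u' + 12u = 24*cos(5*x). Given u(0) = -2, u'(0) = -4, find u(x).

Divide through by 4: u'' - 4u' + 3u = 6*cos(5*x).
Characteristic equation r² - 4r + 3 = 0 factors as (r - 1)(r - 3) = 0, so r = 1, 3.
Hence u_h = C1*exp(x) + C2*exp(3*x).
Try u_p = A*cos(5*x) + B*sin(5*x). Substituting and equating the coefficients of cos(5x) and sin(5x) gives A = -33/221, B = -30/221, so u_p = -33*cos(5*x)/221 - 30*sin(5*x)/221.
General solution: u = -33*cos(5*x)/221 - 30*sin(5*x)/221 + C1*exp(x) + C2*exp(3*x).
Apply the initial conditions: u(0) = -33/221 + C1 + C2 = -2 and u'(0) = -150/221 + C1 + 3*C2 = -4. Solving gives C1 = -29/26, C2 = -25/34.

u = -33*cos(5*x)/221 - 30*sin(5*x)/221 - 29*exp(x)/26 - 25*exp(3*x)/34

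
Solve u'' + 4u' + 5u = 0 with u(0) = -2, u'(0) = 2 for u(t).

Characteristic equation r² + 4r + 5 = 0 has discriminant (4)² - 4·(5) = -4 < 0, so r = -2 ± i.
Hence u_h = C1*cos(t)*exp(-2*t) + C2*exp(-2*t)*sin(t).
Apply the initial conditions: u(0) = C1 = -2 and u'(0) = C2 - 2*C1 = 2. Solving gives C1 = -2, C2 = -2.

u = -2*cos(t)*exp(-2*t) - 2*exp(-2*t)*sin(t)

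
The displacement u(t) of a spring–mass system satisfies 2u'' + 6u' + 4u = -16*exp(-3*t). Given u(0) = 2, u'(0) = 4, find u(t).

u = -4*exp(-3*t) + 2*exp(-2*t) + 4*exp(-t)

Divide through by 2: u'' + 3u' + 2u = -8*exp(-3*t).
Characteristic equation r² + 3r + 2 = 0 factors as (r + 1)(r + 2) = 0, so r = -1, -2.
Hence u_h = C1*exp(-t) + C2*exp(-2*t).
Try u_p = A*exp(-3*t). Substituting into the equation and dividing by exp(-3*t) gives A = -4, so u_p = -4*exp(-3*t).
General solution: u = -4*exp(-3*t) + C1*exp(-t) + C2*exp(-2*t).
Apply the initial conditions: u(0) = -4 + C1 + C2 = 2 and u'(0) = 12 - C1 - 2*C2 = 4. Solving gives C1 = 4, C2 = 2.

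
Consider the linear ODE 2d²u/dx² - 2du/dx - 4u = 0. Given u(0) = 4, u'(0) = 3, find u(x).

Divide through by 2: u'' - u' - 2u = 0.
Characteristic equation r² - r - 2 = 0 factors as (r + 1)(r - 2) = 0, so r = -1, 2.
Hence u_h = C1*exp(-x) + C2*exp(2*x).
Apply the initial conditions: u(0) = C1 + C2 = 4 and u'(0) = -C1 + 2*C2 = 3. Solving gives C1 = 5/3, C2 = 7/3.

u = 5*exp(-x)/3 + 7*exp(2*x)/3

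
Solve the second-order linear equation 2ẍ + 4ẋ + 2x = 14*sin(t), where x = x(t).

x = -7*cos(t)/2 + C1*exp(-t) + C2*t*exp(-t)

Divide through by 2: x'' + 2x' + x = 7*sin(t).
Characteristic equation r² + 2r + 1 = 0 has discriminant (2)² - 4·(1) = 0, so r = -1 is a repeated root.
Hence x_h = (C1 + C2*t)*exp(-t).
Try x_p = A*cos(t) + B*sin(t). Substituting and equating the coefficients of cos(t) and sin(t) gives A = -7/2, B = 0, so x_p = -7*cos(t)/2.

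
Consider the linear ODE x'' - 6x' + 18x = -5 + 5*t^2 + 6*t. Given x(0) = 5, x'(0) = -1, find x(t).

Characteristic equation r² - 6r + 18 = 0 has discriminant (-6)² - 4·(18) = -36 < 0, so r = 3 ± 3i.
Hence x_h = C1*cos(3*t)*exp(3*t) + C2*exp(3*t)*sin(3*t).
For the particular solution try x_p = A0 + A1*t + A2*t^2. Substituting and matching coefficients of each power of t gives A0 = -11/81, A1 = 14/27, A2 = 5/18, so x_p = -11/81 + 5*t^2/18 + 14*t/27.
General solution: x = -11/81 + 5*t^2/18 + 14*t/27 + C1*cos(3*t)*exp(3*t) + C2*exp(3*t)*sin(3*t).
Apply the initial conditions: x(0) = -11/81 + C1 = 5 and x'(0) = 14/27 + 3*C1 + 3*C2 = -1. Solving gives C1 = 416/81, C2 = -457/81.

x = -11/81 + 5*t**2/18 + 14*t/27 - 457*exp(3*t)*sin(3*t)/81 + 416*cos(3*t)*exp(3*t)/81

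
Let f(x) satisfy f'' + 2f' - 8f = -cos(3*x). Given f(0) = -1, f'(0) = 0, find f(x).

Characteristic equation r² + 2r - 8 = 0 factors as (r - 2)(r + 4) = 0, so r = 2, -4.
Hence f_h = C1*exp(2*x) + C2*exp(-4*x).
Try f_p = A*cos(3*x) + B*sin(3*x). Substituting and equating the coefficients of cos(3x) and sin(3x) gives A = 17/325, B = -6/325, so f_p = -6*sin(3*x)/325 + 17*cos(3*x)/325.
General solution: f = -6*sin(3*x)/325 + 17*cos(3*x)/325 + C1*exp(2*x) + C2*exp(-4*x).
Apply the initial conditions: f(0) = 17/325 + C1 + C2 = -1 and f'(0) = -18/325 - 4*C2 + 2*C1 = 0. Solving gives C1 = -9/13, C2 = -9/25.

f = -9*exp(2*x)/13 - 9*exp(-4*x)/25 - 6*sin(3*x)/325 + 17*cos(3*x)/325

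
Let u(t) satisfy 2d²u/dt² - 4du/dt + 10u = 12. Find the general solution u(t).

u = 6/5 + C1*cos(2*t)*exp(t) + C2*exp(t)*sin(2*t)

Divide through by 2: u'' - 2u' + 5u = 6.
Characteristic equation r² - 2r + 5 = 0 has discriminant (-2)² - 4·(5) = -16 < 0, so r = 1 ± 2i.
Hence u_h = C1*cos(2*t)*exp(t) + C2*exp(t)*sin(2*t).
For the particular solution try u_p = A0. Substituting and matching coefficients of each power of t gives A0 = 6/5, so u_p = 6/5.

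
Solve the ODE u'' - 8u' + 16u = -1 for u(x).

Characteristic equation r² - 8r + 16 = 0 has discriminant (-8)² - 4·(16) = 0, so r = 4 is a repeated root.
Hence u_h = (C1 + C2*x)*exp(4*x).
For the particular solution try u_p = A0. Substituting and matching coefficients of each power of x gives A0 = -1/16, so u_p = -1/16.

u = -1/16 + C1*exp(4*x) + C2*x*exp(4*x)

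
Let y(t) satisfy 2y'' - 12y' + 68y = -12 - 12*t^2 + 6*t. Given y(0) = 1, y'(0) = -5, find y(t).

y = -1587/9826 - 3*t**2/17 + 15*t/578 - 41812*exp(3*t)*sin(5*t)/24565 + 11413*cos(5*t)*exp(3*t)/9826

Divide through by 2: y'' - 6y' + 34y = -6 - 6*t^2 + 3*t.
Characteristic equation r² - 6r + 34 = 0 has discriminant (-6)² - 4·(34) = -100 < 0, so r = 3 ± 5i.
Hence y_h = C1*cos(5*t)*exp(3*t) + C2*exp(3*t)*sin(5*t).
For the particular solution try y_p = A0 + A1*t + A2*t^2. Substituting and matching coefficients of each power of t gives A0 = -1587/9826, A1 = 15/578, A2 = -3/17, so y_p = -1587/9826 - 3*t^2/17 + 15*t/578.
General solution: y = -1587/9826 - 3*t^2/17 + 15*t/578 + C1*cos(5*t)*exp(3*t) + C2*exp(3*t)*sin(5*t).
Apply the initial conditions: y(0) = -1587/9826 + C1 = 1 and y'(0) = 15/578 + 3*C1 + 5*C2 = -5. Solving gives C1 = 11413/9826, C2 = -41812/24565.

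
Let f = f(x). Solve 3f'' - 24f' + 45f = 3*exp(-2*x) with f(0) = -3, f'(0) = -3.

Divide through by 3: f'' - 8f' + 15f = exp(-2*x).
Characteristic equation r² - 8r + 15 = 0 factors as (r - 5)(r - 3) = 0, so r = 5, 3.
Hence f_h = C1*exp(5*x) + C2*exp(3*x).
Try f_p = A*exp(-2*x). Substituting into the equation and dividing by exp(-2*x) gives A = 1/35, so f_p = exp(-2*x)/35.
General solution: f = exp(-2*x)/35 + C1*exp(5*x) + C2*exp(3*x).
Apply the initial conditions: f(0) = 1/35 + C1 + C2 = -3 and f'(0) = -2/35 + 3*C2 + 5*C1 = -3. Solving gives C1 = 43/14, C2 = -61/10.

f = -61*exp(3*x)/10 + exp(-2*x)/35 + 43*exp(5*x)/14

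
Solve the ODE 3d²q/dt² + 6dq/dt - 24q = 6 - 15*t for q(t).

Divide through by 3: q'' + 2q' - 8q = 2 - 5*t.
Characteristic equation r² + 2r - 8 = 0 factors as (r - 2)(r + 4) = 0, so r = 2, -4.
Hence q_h = C1*exp(2*t) + C2*exp(-4*t).
For the particular solution try q_p = A0 + A1*t. Substituting and matching coefficients of each power of t gives A0 = -3/32, A1 = 5/8, so q_p = -3/32 + 5*t/8.

q = -3/32 + 5*t/8 + C1*exp(2*t) + C2*exp(-4*t)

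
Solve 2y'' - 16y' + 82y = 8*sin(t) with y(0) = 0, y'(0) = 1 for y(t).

y = cos(t)/52 + 5*sin(t)/52 - cos(5*t)*exp(4*t)/52 + 51*exp(4*t)*sin(5*t)/260

Divide through by 2: y'' - 8y' + 41y = 4*sin(t).
Characteristic equation r² - 8r + 41 = 0 has discriminant (-8)² - 4·(41) = -100 < 0, so r = 4 ± 5i.
Hence y_h = C1*cos(5*t)*exp(4*t) + C2*exp(4*t)*sin(5*t).
Try y_p = A*cos(t) + B*sin(t). Substituting and equating the coefficients of cos(t) and sin(t) gives A = 1/52, B = 5/52, so y_p = cos(t)/52 + 5*sin(t)/52.
General solution: y = cos(t)/52 + 5*sin(t)/52 + C1*cos(5*t)*exp(4*t) + C2*exp(4*t)*sin(5*t).
Apply the initial conditions: y(0) = 1/52 + C1 = 0 and y'(0) = 5/52 + 4*C1 + 5*C2 = 1. Solving gives C1 = -1/52, C2 = 51/260.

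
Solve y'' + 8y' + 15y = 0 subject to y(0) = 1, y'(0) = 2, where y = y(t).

Characteristic equation r² + 8r + 15 = 0 factors as (r + 3)(r + 5) = 0, so r = -3, -5.
Hence y_h = C1*exp(-3*t) + C2*exp(-5*t).
Apply the initial conditions: y(0) = C1 + C2 = 1 and y'(0) = -5*C2 - 3*C1 = 2. Solving gives C1 = 7/2, C2 = -5/2.

y = -5*exp(-5*t)/2 + 7*exp(-3*t)/2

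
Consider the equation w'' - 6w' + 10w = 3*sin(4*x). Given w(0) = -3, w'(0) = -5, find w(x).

Characteristic equation r² - 6r + 10 = 0 has discriminant (-6)² - 4·(10) = -4 < 0, so r = 3 ± i.
Hence w_h = C1*cos(x)*exp(3*x) + C2*exp(3*x)*sin(x).
Try w_p = A*cos(4*x) + B*sin(4*x). Substituting and equating the coefficients of cos(4x) and sin(4x) gives A = 2/17, B = -1/34, so w_p = -sin(4*x)/34 + 2*cos(4*x)/17.
General solution: w = -sin(4*x)/34 + 2*cos(4*x)/17 + C1*cos(x)*exp(3*x) + C2*exp(3*x)*sin(x).
Apply the initial conditions: w(0) = 2/17 + C1 = -3 and w'(0) = -2/17 + C2 + 3*C1 = -5. Solving gives C1 = -53/17, C2 = 76/17.

w = -sin(4*x)/34 + 2*cos(4*x)/17 - 53*cos(x)*exp(3*x)/17 + 76*exp(3*x)*sin(x)/17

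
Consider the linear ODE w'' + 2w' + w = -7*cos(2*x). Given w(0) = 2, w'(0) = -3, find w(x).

Characteristic equation r² + 2r + 1 = 0 has discriminant (2)² - 4·(1) = 0, so r = -1 is a repeated root.
Hence w_h = (C1 + C2*x)*exp(-x).
Try w_p = A*cos(2*x) + B*sin(2*x). Substituting and equating the coefficients of cos(2x) and sin(2x) gives A = 21/25, B = -28/25, so w_p = -28*sin(2*x)/25 + 21*cos(2*x)/25.
General solution: w = -28*sin(2*x)/25 + 21*cos(2*x)/25 + C1*exp(-x) + C2*x*exp(-x).
Apply the initial conditions: w(0) = 21/25 + C1 = 2 and w'(0) = -56/25 + C2 - C1 = -3. Solving gives C1 = 29/25, C2 = 2/5.

w = -28*sin(2*x)/25 + 21*cos(2*x)/25 + 29*exp(-x)/25 + 2*x*exp(-x)/5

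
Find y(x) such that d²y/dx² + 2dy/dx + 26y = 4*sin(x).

Characteristic equation r² + 2r + 26 = 0 has discriminant (2)² - 4·(26) = -100 < 0, so r = -1 ± 5i.
Hence y_h = C1*cos(5*x)*exp(-x) + C2*exp(-x)*sin(5*x).
Try y_p = A*cos(x) + B*sin(x). Substituting and equating the coefficients of cos(x) and sin(x) gives A = -8/629, B = 100/629, so y_p = -8*cos(x)/629 + 100*sin(x)/629.

y = -8*cos(x)/629 + 100*sin(x)/629 + C1*cos(5*x)*exp(-x) + C2*exp(-x)*sin(5*x)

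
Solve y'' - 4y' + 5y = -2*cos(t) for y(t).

y = -cos(t)/4 + sin(t)/4 + C1*cos(t)*exp(2*t) + C2*exp(2*t)*sin(t)

Characteristic equation r² - 4r + 5 = 0 has discriminant (-4)² - 4·(5) = -4 < 0, so r = 2 ± i.
Hence y_h = C1*cos(t)*exp(2*t) + C2*exp(2*t)*sin(t).
Try y_p = A*cos(t) + B*sin(t). Substituting and equating the coefficients of cos(t) and sin(t) gives A = -1/4, B = 1/4, so y_p = -cos(t)/4 + sin(t)/4.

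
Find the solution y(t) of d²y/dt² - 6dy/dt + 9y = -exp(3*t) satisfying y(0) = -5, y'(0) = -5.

Characteristic equation r² - 6r + 9 = 0 has discriminant (-6)² - 4·(9) = 0, so r = 3 is a repeated root.
Hence y_h = (C1 + C2*t)*exp(3*t).
Since exp(3*t) solves the homogeneous equation (r = 3 is a root of multiplicity 2), multiply the trial by t^2. Try y_p = A*t^2*exp(3*t). Substituting into the equation and dividing by exp(3*t) gives A = -1/2, so y_p = -t^2*exp(3*t)/2.
General solution: y = C1*exp(3*t) - t^2*exp(3*t)/2 + C2*t*exp(3*t).
Apply the initial conditions: y(0) = C1 = -5 and y'(0) = C2 + 3*C1 = -5. Solving gives C1 = -5, C2 = 10.

y = -5*exp(3*t) + 10*t*exp(3*t) - t**2*exp(3*t)/2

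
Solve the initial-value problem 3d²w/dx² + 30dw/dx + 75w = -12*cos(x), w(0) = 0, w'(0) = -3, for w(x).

w = -24*cos(x)/169 - 10*sin(x)/169 + 24*exp(-5*x)/169 - 29*x*exp(-5*x)/13

Divide through by 3: w'' + 10w' + 25w = -4*cos(x).
Characteristic equation r² + 10r + 25 = 0 has discriminant (10)² - 4·(25) = 0, so r = -5 is a repeated root.
Hence w_h = (C1 + C2*x)*exp(-5*x).
Try w_p = A*cos(x) + B*sin(x). Substituting and equating the coefficients of cos(x) and sin(x) gives A = -24/169, B = -10/169, so w_p = -24*cos(x)/169 - 10*sin(x)/169.
General solution: w = -24*cos(x)/169 - 10*sin(x)/169 + C1*exp(-5*x) + C2*x*exp(-5*x).
Apply the initial conditions: w(0) = -24/169 + C1 = 0 and w'(0) = -10/169 + C2 - 5*C1 = -3. Solving gives C1 = 24/169, C2 = -29/13.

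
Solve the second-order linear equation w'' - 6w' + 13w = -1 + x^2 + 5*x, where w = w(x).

w = 267/2197 + x**2/13 + 77*x/169 + C1*cos(2*x)*exp(3*x) + C2*exp(3*x)*sin(2*x)

Characteristic equation r² - 6r + 13 = 0 has discriminant (-6)² - 4·(13) = -16 < 0, so r = 3 ± 2i.
Hence w_h = C1*cos(2*x)*exp(3*x) + C2*exp(3*x)*sin(2*x).
For the particular solution try w_p = A0 + A1*x + A2*x^2. Substituting and matching coefficients of each power of x gives A0 = 267/2197, A1 = 77/169, A2 = 1/13, so w_p = 267/2197 + x^2/13 + 77*x/169.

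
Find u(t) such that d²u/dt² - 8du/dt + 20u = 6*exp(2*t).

u = 3*exp(2*t)/4 + C1*cos(2*t)*exp(4*t) + C2*exp(4*t)*sin(2*t)

Characteristic equation r² - 8r + 20 = 0 has discriminant (-8)² - 4·(20) = -16 < 0, so r = 4 ± 2i.
Hence u_h = C1*cos(2*t)*exp(4*t) + C2*exp(4*t)*sin(2*t).
Try u_p = A*exp(2*t). Substituting into the equation and dividing by exp(2*t) gives A = 3/4, so u_p = 3*exp(2*t)/4.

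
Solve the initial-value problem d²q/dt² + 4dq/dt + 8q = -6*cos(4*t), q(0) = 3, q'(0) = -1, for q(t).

q = -3*sin(4*t)/10 + 3*cos(4*t)/20 + 57*cos(2*t)*exp(-2*t)/20 + 59*exp(-2*t)*sin(2*t)/20

Characteristic equation r² + 4r + 8 = 0 has discriminant (4)² - 4·(8) = -16 < 0, so r = -2 ± 2i.
Hence q_h = C1*cos(2*t)*exp(-2*t) + C2*exp(-2*t)*sin(2*t).
Try q_p = A*cos(4*t) + B*sin(4*t). Substituting and equating the coefficients of cos(4t) and sin(4t) gives A = 3/20, B = -3/10, so q_p = -3*sin(4*t)/10 + 3*cos(4*t)/20.
General solution: q = -3*sin(4*t)/10 + 3*cos(4*t)/20 + C1*cos(2*t)*exp(-2*t) + C2*exp(-2*t)*sin(2*t).
Apply the initial conditions: q(0) = 3/20 + C1 = 3 and q'(0) = -6/5 - 2*C1 + 2*C2 = -1. Solving gives C1 = 57/20, C2 = 59/20.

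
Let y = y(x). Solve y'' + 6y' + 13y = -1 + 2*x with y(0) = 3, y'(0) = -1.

Characteristic equation r² + 6r + 13 = 0 has discriminant (6)² - 4·(13) = -16 < 0, so r = -3 ± 2i.
Hence y_h = C1*cos(2*x)*exp(-3*x) + C2*exp(-3*x)*sin(2*x).
For the particular solution try y_p = A0 + A1*x. Substituting and matching coefficients of each power of x gives A0 = -25/169, A1 = 2/13, so y_p = -25/169 + 2*x/13.
General solution: y = -25/169 + 2*x/13 + C1*cos(2*x)*exp(-3*x) + C2*exp(-3*x)*sin(2*x).
Apply the initial conditions: y(0) = -25/169 + C1 = 3 and y'(0) = 2/13 - 3*C1 + 2*C2 = -1. Solving gives C1 = 532/169, C2 = 1401/338.

y = -25/169 + 2*x/13 + 532*cos(2*x)*exp(-3*x)/169 + 1401*exp(-3*x)*sin(2*x)/338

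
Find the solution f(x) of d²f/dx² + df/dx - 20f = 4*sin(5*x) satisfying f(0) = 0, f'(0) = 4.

f = -22*exp(-5*x)/45 - 18*sin(5*x)/205 - 2*cos(5*x)/205 + 184*exp(4*x)/369

Characteristic equation r² + r - 20 = 0 factors as (r - 4)(r + 5) = 0, so r = 4, -5.
Hence f_h = C1*exp(4*x) + C2*exp(-5*x).
Try f_p = A*cos(5*x) + B*sin(5*x). Substituting and equating the coefficients of cos(5x) and sin(5x) gives A = -2/205, B = -18/205, so f_p = -18*sin(5*x)/205 - 2*cos(5*x)/205.
General solution: f = -18*sin(5*x)/205 - 2*cos(5*x)/205 + C1*exp(4*x) + C2*exp(-5*x).
Apply the initial conditions: f(0) = -2/205 + C1 + C2 = 0 and f'(0) = -18/41 - 5*C2 + 4*C1 = 4. Solving gives C1 = 184/369, C2 = -22/45.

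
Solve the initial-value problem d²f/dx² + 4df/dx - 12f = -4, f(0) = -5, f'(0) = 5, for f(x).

Characteristic equation r² + 4r - 12 = 0 factors as (r - 2)(r + 6) = 0, so r = 2, -6.
Hence f_h = C1*exp(2*x) + C2*exp(-6*x).
For the particular solution try f_p = A0. Substituting and matching coefficients of each power of x gives A0 = 1/3, so f_p = 1/3.
General solution: f = 1/3 + C1*exp(2*x) + C2*exp(-6*x).
Apply the initial conditions: f(0) = 1/3 + C1 + C2 = -5 and f'(0) = -6*C2 + 2*C1 = 5. Solving gives C1 = -27/8, C2 = -47/24.

f = 1/3 - 47*exp(-6*x)/24 - 27*exp(2*x)/8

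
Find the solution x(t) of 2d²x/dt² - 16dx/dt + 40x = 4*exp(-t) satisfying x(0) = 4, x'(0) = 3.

x = 2*exp(-t)/29 - 367*exp(4*t)*sin(2*t)/58 + 114*cos(2*t)*exp(4*t)/29

Divide through by 2: x'' - 8x' + 20x = 2*exp(-t).
Characteristic equation r² - 8r + 20 = 0 has discriminant (-8)² - 4·(20) = -16 < 0, so r = 4 ± 2i.
Hence x_h = C1*cos(2*t)*exp(4*t) + C2*exp(4*t)*sin(2*t).
Try x_p = A*exp(-t). Substituting into the equation and dividing by exp(-t) gives A = 2/29, so x_p = 2*exp(-t)/29.
General solution: x = 2*exp(-t)/29 + C1*cos(2*t)*exp(4*t) + C2*exp(4*t)*sin(2*t).
Apply the initial conditions: x(0) = 2/29 + C1 = 4 and x'(0) = -2/29 + 2*C2 + 4*C1 = 3. Solving gives C1 = 114/29, C2 = -367/58.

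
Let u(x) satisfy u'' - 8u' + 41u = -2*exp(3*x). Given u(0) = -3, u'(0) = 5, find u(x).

Characteristic equation r² - 8r + 41 = 0 has discriminant (-8)² - 4·(41) = -100 < 0, so r = 4 ± 5i.
Hence u_h = C1*cos(5*x)*exp(4*x) + C2*exp(4*x)*sin(5*x).
Try u_p = A*exp(3*x). Substituting into the equation and dividing by exp(3*x) gives A = -1/13, so u_p = -exp(3*x)/13.
General solution: u = -exp(3*x)/13 + C1*cos(5*x)*exp(4*x) + C2*exp(4*x)*sin(5*x).
Apply the initial conditions: u(0) = -1/13 + C1 = -3 and u'(0) = -3/13 + 4*C1 + 5*C2 = 5. Solving gives C1 = -38/13, C2 = 44/13.

u = -exp(3*x)/13 - 38*cos(5*x)*exp(4*x)/13 + 44*exp(4*x)*sin(5*x)/13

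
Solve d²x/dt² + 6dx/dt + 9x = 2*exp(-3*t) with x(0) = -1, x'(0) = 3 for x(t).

x = -exp(-3*t) + t**2*exp(-3*t)

Characteristic equation r² + 6r + 9 = 0 has discriminant (6)² - 4·(9) = 0, so r = -3 is a repeated root.
Hence x_h = (C1 + C2*t)*exp(-3*t).
Since exp(-3*t) solves the homogeneous equation (r = -3 is a root of multiplicity 2), multiply the trial by t^2. Try x_p = A*t^2*exp(-3*t). Substituting into the equation and dividing by exp(-3*t) gives A = 1, so x_p = t^2*exp(-3*t).
General solution: x = C1*exp(-3*t) + t^2*exp(-3*t) + C2*t*exp(-3*t).
Apply the initial conditions: x(0) = C1 = -1 and x'(0) = C2 - 3*C1 = 3. Solving gives C1 = -1, C2 = 0.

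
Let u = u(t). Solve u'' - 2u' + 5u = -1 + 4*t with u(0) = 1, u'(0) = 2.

u = 3/25 + 4*t/5 + 4*exp(t)*sin(2*t)/25 + 22*cos(2*t)*exp(t)/25

Characteristic equation r² - 2r + 5 = 0 has discriminant (-2)² - 4·(5) = -16 < 0, so r = 1 ± 2i.
Hence u_h = C1*cos(2*t)*exp(t) + C2*exp(t)*sin(2*t).
For the particular solution try u_p = A0 + A1*t. Substituting and matching coefficients of each power of t gives A0 = 3/25, A1 = 4/5, so u_p = 3/25 + 4*t/5.
General solution: u = 3/25 + 4*t/5 + C1*cos(2*t)*exp(t) + C2*exp(t)*sin(2*t).
Apply the initial conditions: u(0) = 3/25 + C1 = 1 and u'(0) = 4/5 + C1 + 2*C2 = 2. Solving gives C1 = 22/25, C2 = 4/25.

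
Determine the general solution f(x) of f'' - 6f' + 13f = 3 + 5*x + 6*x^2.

Characteristic equation r² - 6r + 13 = 0 has discriminant (-6)² - 4·(13) = -16 < 0, so r = 3 ± 2i.
Hence f_h = C1*cos(2*x)*exp(3*x) + C2*exp(3*x)*sin(2*x).
For the particular solution try f_p = A0 + A1*x + A2*x^2. Substituting and matching coefficients of each power of x gives A0 = 1173/2197, A1 = 137/169, A2 = 6/13, so f_p = 1173/2197 + 6*x^2/13 + 137*x/169.

f = 1173/2197 + 6*x**2/13 + 137*x/169 + C1*cos(2*x)*exp(3*x) + C2*exp(3*x)*sin(2*x)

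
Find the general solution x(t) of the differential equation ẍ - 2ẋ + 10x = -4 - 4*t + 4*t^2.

Characteristic equation r² - 2r + 10 = 0 has discriminant (-2)² - 4·(10) = -36 < 0, so r = 1 ± 3i.
Hence x_h = C1*cos(3*t)*exp(t) + C2*exp(t)*sin(3*t).
For the particular solution try x_p = A0 + A1*t + A2*t^2. Substituting and matching coefficients of each power of t gives A0 = -66/125, A1 = -6/25, A2 = 2/5, so x_p = -66/125 - 6*t/25 + 2*t^2/5.

x = -66/125 - 6*t/25 + 2*t**2/5 + C1*cos(3*t)*exp(t) + C2*exp(t)*sin(3*t)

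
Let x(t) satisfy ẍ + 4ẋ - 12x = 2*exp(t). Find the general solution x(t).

x = -2*exp(t)/7 + C1*exp(-6*t) + C2*exp(2*t)

Characteristic equation r² + 4r - 12 = 0 factors as (r + 6)(r - 2) = 0, so r = -6, 2.
Hence x_h = C1*exp(-6*t) + C2*exp(2*t).
Try x_p = A*exp(t). Substituting into the equation and dividing by exp(t) gives A = -2/7, so x_p = -2*exp(t)/7.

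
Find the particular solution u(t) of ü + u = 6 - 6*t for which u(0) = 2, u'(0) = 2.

Characteristic equation r² + 1 = 0 has discriminant (0)² - 4·(1) = -4 < 0, so r = ± i.
Hence u_h = C1*cos(t) + C2*sin(t).
For the particular solution try u_p = A0 + A1*t. Substituting and matching coefficients of each power of t gives A0 = 6, A1 = -6, so u_p = 6 - 6*t.
General solution: u = 6 - 6*t + C1*cos(t) + C2*sin(t).
Apply the initial conditions: u(0) = 6 + C1 = 2 and u'(0) = -6 + C2 = 2. Solving gives C1 = -4, C2 = 8.

u = 6 - 6*t - 4*cos(t) + 8*sin(t)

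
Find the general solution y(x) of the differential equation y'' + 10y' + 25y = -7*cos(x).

y = -42*cos(x)/169 - 35*sin(x)/338 + C1*exp(-5*x) + C2*x*exp(-5*x)

Characteristic equation r² + 10r + 25 = 0 has discriminant (10)² - 4·(25) = 0, so r = -5 is a repeated root.
Hence y_h = (C1 + C2*x)*exp(-5*x).
Try y_p = A*cos(x) + B*sin(x). Substituting and equating the coefficients of cos(x) and sin(x) gives A = -42/169, B = -35/338, so y_p = -42*cos(x)/169 - 35*sin(x)/338.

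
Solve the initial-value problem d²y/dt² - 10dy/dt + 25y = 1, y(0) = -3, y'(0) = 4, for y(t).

Characteristic equation r² - 10r + 25 = 0 has discriminant (-10)² - 4·(25) = 0, so r = 5 is a repeated root.
Hence y_h = (C1 + C2*t)*exp(5*t).
For the particular solution try y_p = A0. Substituting and matching coefficients of each power of t gives A0 = 1/25, so y_p = 1/25.
General solution: y = 1/25 + C1*exp(5*t) + C2*t*exp(5*t).
Apply the initial conditions: y(0) = 1/25 + C1 = -3 and y'(0) = C2 + 5*C1 = 4. Solving gives C1 = -76/25, C2 = 96/5.

y = 1/25 - 76*exp(5*t)/25 + 96*t*exp(5*t)/5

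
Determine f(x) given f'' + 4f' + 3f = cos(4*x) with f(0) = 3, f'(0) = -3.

Characteristic equation r² + 4r + 3 = 0 factors as (r + 1)(r + 3) = 0, so r = -1, -3.
Hence f_h = C1*exp(-x) + C2*exp(-3*x).
Try f_p = A*cos(4*x) + B*sin(4*x). Substituting and equating the coefficients of cos(4x) and sin(4x) gives A = -13/425, B = 16/425, so f_p = -13*cos(4*x)/425 + 16*sin(4*x)/425.
General solution: f = -13*cos(4*x)/425 + 16*sin(4*x)/425 + C1*exp(-x) + C2*exp(-3*x).
Apply the initial conditions: f(0) = -13/425 + C1 + C2 = 3 and f'(0) = 64/425 - C1 - 3*C2 = -3. Solving gives C1 = 101/34, C2 = 3/50.

f = -13*cos(4*x)/425 + 3*exp(-3*x)/50 + 16*sin(4*x)/425 + 101*exp(-x)/34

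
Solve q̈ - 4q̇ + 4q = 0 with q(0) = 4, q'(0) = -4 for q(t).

Characteristic equation r² - 4r + 4 = 0 has discriminant (-4)² - 4·(4) = 0, so r = 2 is a repeated root.
Hence q_h = (C1 + C2*t)*exp(2*t).
Apply the initial conditions: q(0) = C1 = 4 and q'(0) = C2 + 2*C1 = -4. Solving gives C1 = 4, C2 = -12.

q = 4*exp(2*t) - 12*t*exp(2*t)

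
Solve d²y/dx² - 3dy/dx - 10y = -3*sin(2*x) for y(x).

Characteristic equation r² - 3r - 10 = 0 factors as (r - 5)(r + 2) = 0, so r = 5, -2.
Hence y_h = C1*exp(5*x) + C2*exp(-2*x).
Try y_p = A*cos(2*x) + B*sin(2*x). Substituting and equating the coefficients of cos(2x) and sin(2x) gives A = -9/116, B = 21/116, so y_p = -9*cos(2*x)/116 + 21*sin(2*x)/116.

y = -9*cos(2*x)/116 + 21*sin(2*x)/116 + C1*exp(5*x) + C2*exp(-2*x)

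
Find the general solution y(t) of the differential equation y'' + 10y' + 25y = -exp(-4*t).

y = -exp(-4*t) + C1*exp(-5*t) + C2*t*exp(-5*t)

Characteristic equation r² + 10r + 25 = 0 has discriminant (10)² - 4·(25) = 0, so r = -5 is a repeated root.
Hence y_h = (C1 + C2*t)*exp(-5*t).
Try y_p = A*exp(-4*t). Substituting into the equation and dividing by exp(-4*t) gives A = -1, so y_p = -exp(-4*t).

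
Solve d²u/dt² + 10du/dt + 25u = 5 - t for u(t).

Characteristic equation r² + 10r + 25 = 0 has discriminant (10)² - 4·(25) = 0, so r = -5 is a repeated root.
Hence u_h = (C1 + C2*t)*exp(-5*t).
For the particular solution try u_p = A0 + A1*t. Substituting and matching coefficients of each power of t gives A0 = 27/125, A1 = -1/25, so u_p = 27/125 - t/25.

u = 27/125 - t/25 + C1*exp(-5*t) + C2*t*exp(-5*t)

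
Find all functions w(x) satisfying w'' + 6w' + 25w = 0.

Characteristic equation r² + 6r + 25 = 0 has discriminant (6)² - 4·(25) = -64 < 0, so r = -3 ± 4i.
Hence w_h = C1*cos(4*x)*exp(-3*x) + C2*exp(-3*x)*sin(4*x).

w = C1*cos(4*x)*exp(-3*x) + C2*exp(-3*x)*sin(4*x)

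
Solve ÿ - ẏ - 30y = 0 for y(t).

y = C1*exp(-5*t) + C2*exp(6*t)

Characteristic equation r² - r - 30 = 0 factors as (r + 5)(r - 6) = 0, so r = -5, 6.
Hence y_h = C1*exp(-5*t) + C2*exp(6*t).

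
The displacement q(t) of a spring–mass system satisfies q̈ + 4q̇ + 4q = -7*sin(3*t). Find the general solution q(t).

Characteristic equation r² + 4r + 4 = 0 has discriminant (4)² - 4·(4) = 0, so r = -2 is a repeated root.
Hence q_h = (C1 + C2*t)*exp(-2*t).
Try q_p = A*cos(3*t) + B*sin(3*t). Substituting and equating the coefficients of cos(3t) and sin(3t) gives A = 84/169, B = 35/169, so q_p = 35*sin(3*t)/169 + 84*cos(3*t)/169.

q = 35*sin(3*t)/169 + 84*cos(3*t)/169 + C1*exp(-2*t) + C2*t*exp(-2*t)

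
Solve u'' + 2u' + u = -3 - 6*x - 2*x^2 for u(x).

Characteristic equation r² + 2r + 1 = 0 has discriminant (2)² - 4·(1) = 0, so r = -1 is a repeated root.
Hence u_h = (C1 + C2*x)*exp(-x).
For the particular solution try u_p = A0 + A1*x + A2*x^2. Substituting and matching coefficients of each power of x gives A0 = -3, A1 = 2, A2 = -2, so u_p = -3 - 2*x^2 + 2*x.

u = -3 - 2*x**2 + 2*x + C1*exp(-x) + C2*x*exp(-x)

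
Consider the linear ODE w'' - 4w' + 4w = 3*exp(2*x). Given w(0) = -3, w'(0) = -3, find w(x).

w = -3*exp(2*x) + 3*x*exp(2*x) + 3*x**2*exp(2*x)/2

Characteristic equation r² - 4r + 4 = 0 has discriminant (-4)² - 4·(4) = 0, so r = 2 is a repeated root.
Hence w_h = (C1 + C2*x)*exp(2*x).
Since exp(2*x) solves the homogeneous equation (r = 2 is a root of multiplicity 2), multiply the trial by x^2. Try w_p = A*x^2*exp(2*x). Substituting into the equation and dividing by exp(2*x) gives A = 3/2, so w_p = 3*x^2*exp(2*x)/2.
General solution: w = C1*exp(2*x) + 3*x^2*exp(2*x)/2 + C2*x*exp(2*x).
Apply the initial conditions: w(0) = C1 = -3 and w'(0) = C2 + 2*C1 = -3. Solving gives C1 = -3, C2 = 3.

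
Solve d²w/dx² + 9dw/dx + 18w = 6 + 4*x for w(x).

Characteristic equation r² + 9r + 18 = 0 factors as (r + 3)(r + 6) = 0, so r = -3, -6.
Hence w_h = C1*exp(-3*x) + C2*exp(-6*x).
For the particular solution try w_p = A0 + A1*x. Substituting and matching coefficients of each power of x gives A0 = 2/9, A1 = 2/9, so w_p = 2/9 + 2*x/9.

w = 2/9 + 2*x/9 + C1*exp(-3*x) + C2*exp(-6*x)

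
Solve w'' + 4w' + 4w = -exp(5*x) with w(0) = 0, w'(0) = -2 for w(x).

w = -exp(5*x)/49 + exp(-2*x)/49 - 13*x*exp(-2*x)/7

Characteristic equation r² + 4r + 4 = 0 has discriminant (4)² - 4·(4) = 0, so r = -2 is a repeated root.
Hence w_h = (C1 + C2*x)*exp(-2*x).
Try w_p = A*exp(5*x). Substituting into the equation and dividing by exp(5*x) gives A = -1/49, so w_p = -exp(5*x)/49.
General solution: w = -exp(5*x)/49 + C1*exp(-2*x) + C2*x*exp(-2*x).
Apply the initial conditions: w(0) = -1/49 + C1 = 0 and w'(0) = -5/49 + C2 - 2*C1 = -2. Solving gives C1 = 1/49, C2 = -13/7.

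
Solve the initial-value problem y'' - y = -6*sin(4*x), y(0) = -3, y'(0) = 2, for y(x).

y = -61*exp(-x)/34 - 41*exp(x)/34 + 6*sin(4*x)/17

Characteristic equation r² - 1 = 0 factors as (r + 1)(r - 1) = 0, so r = -1, 1.
Hence y_h = C1*exp(-x) + C2*exp(x).
Try y_p = A*cos(4*x) + B*sin(4*x). Substituting and equating the coefficients of cos(4x) and sin(4x) gives A = 0, B = 6/17, so y_p = 6*sin(4*x)/17.
General solution: y = 6*sin(4*x)/17 + C1*exp(-x) + C2*exp(x).
Apply the initial conditions: y(0) = C1 + C2 = -3 and y'(0) = 24/17 + C2 - C1 = 2. Solving gives C1 = -61/34, C2 = -41/34.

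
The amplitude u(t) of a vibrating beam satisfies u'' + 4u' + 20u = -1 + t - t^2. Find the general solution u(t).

Characteristic equation r² + 4r + 20 = 0 has discriminant (4)² - 4·(20) = -64 < 0, so r = -2 ± 4i.
Hence u_h = C1*cos(4*t)*exp(-2*t) + C2*exp(-2*t)*sin(4*t).
For the particular solution try u_p = A0 + A1*t + A2*t^2. Substituting and matching coefficients of each power of t gives A0 = -59/1000, A1 = 7/100, A2 = -1/20, so u_p = -59/1000 - t^2/20 + 7*t/100.

u = -59/1000 - t**2/20 + 7*t/100 + C1*cos(4*t)*exp(-2*t) + C2*exp(-2*t)*sin(4*t)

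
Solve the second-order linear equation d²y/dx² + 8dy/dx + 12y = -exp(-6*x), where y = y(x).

y = C1*exp(-6*x) + C2*exp(-2*x) + x*exp(-6*x)/4

Characteristic equation r² + 8r + 12 = 0 factors as (r + 6)(r + 2) = 0, so r = -6, -2.
Hence y_h = C1*exp(-6*x) + C2*exp(-2*x).
Since exp(-6*x) solves the homogeneous equation (r = -6 is a root of multiplicity 1), multiply the trial by x. Try y_p = A*x*exp(-6*x). Substituting into the equation and dividing by exp(-6*x) gives A = 1/4, so y_p = x*exp(-6*x)/4.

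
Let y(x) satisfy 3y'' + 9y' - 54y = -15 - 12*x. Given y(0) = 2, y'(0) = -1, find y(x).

Divide through by 3: y'' + 3y' - 18y = -5 - 4*x.
Characteristic equation r² + 3r - 18 = 0 factors as (r + 6)(r - 3) = 0, so r = -6, 3.
Hence y_h = C1*exp(-6*x) + C2*exp(3*x).
For the particular solution try y_p = A0 + A1*x. Substituting and matching coefficients of each power of x gives A0 = 17/54, A1 = 2/9, so y_p = 17/54 + 2*x/9.
General solution: y = 17/54 + 2*x/9 + C1*exp(-6*x) + C2*exp(3*x).
Apply the initial conditions: y(0) = 17/54 + C1 + C2 = 2 and y'(0) = 2/9 - 6*C1 + 3*C2 = -1. Solving gives C1 = 113/162, C2 = 80/81.

y = 17/54 + 2*x/9 + 80*exp(3*x)/81 + 113*exp(-6*x)/162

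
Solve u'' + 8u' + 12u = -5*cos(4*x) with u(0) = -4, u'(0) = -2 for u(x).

u = -51*exp(-2*x)/8 - 2*sin(4*x)/13 + cos(4*x)/52 + 245*exp(-6*x)/104

Characteristic equation r² + 8r + 12 = 0 factors as (r + 6)(r + 2) = 0, so r = -6, -2.
Hence u_h = C1*exp(-6*x) + C2*exp(-2*x).
Try u_p = A*cos(4*x) + B*sin(4*x). Substituting and equating the coefficients of cos(4x) and sin(4x) gives A = 1/52, B = -2/13, so u_p = -2*sin(4*x)/13 + cos(4*x)/52.
General solution: u = -2*sin(4*x)/13 + cos(4*x)/52 + C1*exp(-6*x) + C2*exp(-2*x).
Apply the initial conditions: u(0) = 1/52 + C1 + C2 = -4 and u'(0) = -8/13 - 6*C1 - 2*C2 = -2. Solving gives C1 = 245/104, C2 = -51/8.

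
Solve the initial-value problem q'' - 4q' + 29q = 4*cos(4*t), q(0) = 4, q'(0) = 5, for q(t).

q = -64*sin(4*t)/425 + 52*cos(4*t)/425 - 183*exp(2*t)*sin(5*t)/425 + 1648*cos(5*t)*exp(2*t)/425

Characteristic equation r² - 4r + 29 = 0 has discriminant (-4)² - 4·(29) = -100 < 0, so r = 2 ± 5i.
Hence q_h = C1*cos(5*t)*exp(2*t) + C2*exp(2*t)*sin(5*t).
Try q_p = A*cos(4*t) + B*sin(4*t). Substituting and equating the coefficients of cos(4t) and sin(4t) gives A = 52/425, B = -64/425, so q_p = -64*sin(4*t)/425 + 52*cos(4*t)/425.
General solution: q = -64*sin(4*t)/425 + 52*cos(4*t)/425 + C1*cos(5*t)*exp(2*t) + C2*exp(2*t)*sin(5*t).
Apply the initial conditions: q(0) = 52/425 + C1 = 4 and q'(0) = -256/425 + 2*C1 + 5*C2 = 5. Solving gives C1 = 1648/425, C2 = -183/425.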